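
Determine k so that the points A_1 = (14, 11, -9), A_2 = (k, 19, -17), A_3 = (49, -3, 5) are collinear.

-6

Collinearity requires A_1A_2 × A_1A_3 = 0; each component is linear in k.
The y-component gives (-14)k + (-84) = 0, so k = -6.
The remaining components then also vanish.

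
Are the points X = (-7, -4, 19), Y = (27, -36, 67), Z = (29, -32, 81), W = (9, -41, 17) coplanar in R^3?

With X as base: XY = (34, -32, 48), XZ = (36, -28, 62), XW = (16, -37, -2).
XZ × XW = (2350, 1064, -884).
XY · (XZ × XW) = 3420.
Since 3420 ≠ 0, the four points are not coplanar.

No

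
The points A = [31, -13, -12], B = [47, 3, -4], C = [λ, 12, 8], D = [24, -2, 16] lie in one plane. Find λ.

The points are coplanar iff AB · (AC × AD) = 0.
Expanding, this is linear in λ: (-360)λ + (18000) = 0.
So λ = 50.

50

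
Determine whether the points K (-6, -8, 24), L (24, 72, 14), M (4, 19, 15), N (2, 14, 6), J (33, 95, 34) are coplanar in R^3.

The plane through K, L, M has normal n = KL × KM = (-450, 170, 10) and equation n·P = 1580.
Checking the remaining points: n·N = 1540, n·J = 1640.
Since n·N = 1540 ≠ 1580, N is off the plane and the points are not all coplanar.

No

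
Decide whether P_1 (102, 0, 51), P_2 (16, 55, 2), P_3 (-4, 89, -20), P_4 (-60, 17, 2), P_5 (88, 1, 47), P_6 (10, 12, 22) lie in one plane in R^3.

Yes

The plane through P_1, P_2, P_3 has normal n = P_1P_2 × P_1P_3 = (456, -912, -1824) and equation n·P = -46512.
Checking the remaining points: n·P_4 = -46512, n·P_5 = -46512, n·P_6 = -46512.
All equal -46512, so all 6 points lie in one plane.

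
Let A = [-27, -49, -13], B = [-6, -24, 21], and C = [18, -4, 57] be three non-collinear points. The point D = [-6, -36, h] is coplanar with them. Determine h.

17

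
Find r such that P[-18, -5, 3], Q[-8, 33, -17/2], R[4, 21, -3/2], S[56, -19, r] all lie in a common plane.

49/2

The points are coplanar iff PQ · (PR × PS) = 0.
Expanding, this is linear in r: (-576)r + (14112) = 0.
So r = 49/2.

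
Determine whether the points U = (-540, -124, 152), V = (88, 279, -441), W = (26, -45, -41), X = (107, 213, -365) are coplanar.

Yes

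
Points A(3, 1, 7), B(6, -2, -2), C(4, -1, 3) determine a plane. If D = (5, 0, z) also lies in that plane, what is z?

Coplanarity requires AB · (AC × AD) = 0.
AB = (3, -3, -9), AC = (1, -2, -4); the triple product is linear in z with coefficient -3 and constant term 6.
Setting it to zero: z = 2.

2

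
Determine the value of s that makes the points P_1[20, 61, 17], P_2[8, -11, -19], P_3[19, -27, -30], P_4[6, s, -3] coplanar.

18

Coplanarity ⇔ det[P_1P_2; P_1P_3; P_1P_4] = 0.
Expanding, this is linear in s: (-528)s + (9504) = 0.
So s = 18.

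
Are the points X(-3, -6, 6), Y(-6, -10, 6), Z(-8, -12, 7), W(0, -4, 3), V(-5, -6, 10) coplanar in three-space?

The plane through X, Y, Z has normal n = XY × XZ = (-4, 3, -2) and equation n·P = -18.
Checking the remaining points: n·W = -18, n·V = -18.
All equal -18, so all 5 points lie in one plane.

Yes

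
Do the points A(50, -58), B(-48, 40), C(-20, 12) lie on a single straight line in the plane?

Yes

AB = (-98, 98), AC = (-70, 70).
det[AB; AC] = (-98)(70) − (98)(-70) = 0.
The determinant is zero, so the points are collinear.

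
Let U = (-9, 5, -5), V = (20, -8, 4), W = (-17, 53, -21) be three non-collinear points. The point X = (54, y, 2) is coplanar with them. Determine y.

The plane through U, V, W has equation −224x + 392y + 1288z = -2464.
Substituting X: (392)y + (-9520) = -2464, so y = 18.

18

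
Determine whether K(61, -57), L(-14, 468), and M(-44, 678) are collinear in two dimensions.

Yes

KL = (-75, 525), KM = (-105, 735).
Twice the signed area of △KLM is (-75)(735) − (525)(-105) = 0.
The triangle is degenerate (zero area), so the points are collinear.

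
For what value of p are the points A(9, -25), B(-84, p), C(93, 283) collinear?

The three points are collinear iff det[AB; AC] = 0.
This determinant is linear in p: (-84)p + (-30744) = 0, so p = -366.

-366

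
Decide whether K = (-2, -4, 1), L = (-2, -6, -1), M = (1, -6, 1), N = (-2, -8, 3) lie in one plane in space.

No

A normal to the plane through K, L, M is n = KL × KM = (-4, -6, 6).
The plane has equation n·P = 38. For N: n·N = 74.
74 ≠ 38, so N is off the plane.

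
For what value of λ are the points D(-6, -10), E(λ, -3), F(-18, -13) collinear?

22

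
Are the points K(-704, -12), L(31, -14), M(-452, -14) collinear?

No

KL = (735, -2), KM = (252, -2).
Twice the signed area of △KLM is (735)(-2) − (-2)(252) = -966.
The area is nonzero, so the three points are not collinear.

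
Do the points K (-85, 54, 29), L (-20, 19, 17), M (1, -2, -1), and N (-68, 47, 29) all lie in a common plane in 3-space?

The four points are coplanar iff the 3×3 determinant with rows KL, KM, KN is zero.
Rows: (65, -35, -12), (86, -56, -30), (17, -7, 0).
Expanding along the first row: (65)(-210) − (-35)(510) + (-12)(350) = 0.
Zero determinant ⇒ coplanar.

Yes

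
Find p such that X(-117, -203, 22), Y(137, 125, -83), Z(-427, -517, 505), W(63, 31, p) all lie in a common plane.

-46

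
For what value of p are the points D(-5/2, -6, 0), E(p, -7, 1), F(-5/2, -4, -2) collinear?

-5/2

Direction DF = (0, 2, -2). From the y-coordinate of E, the parameter along the line is τ = (-7 − (-6))/2 = -1/2.
Then p = (-5/2) + (-1/2)·(0) = -5/2.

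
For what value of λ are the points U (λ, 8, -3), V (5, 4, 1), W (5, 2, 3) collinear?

5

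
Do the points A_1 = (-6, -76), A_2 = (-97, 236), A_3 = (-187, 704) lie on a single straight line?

No

A_1A_2 = (-91, 312), A_1A_3 = (-181, 780).
If collinear, A_1A_3 would be a scalar multiple of A_1A_2. But (-91)·(780) ≠ (312)·(-181) (difference -14508), so they are not parallel; the points are not collinear.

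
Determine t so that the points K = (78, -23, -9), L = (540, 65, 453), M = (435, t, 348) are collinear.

45

Direction KL = (462, 88, 462). From the x-coordinate of M, the parameter along the line is τ = (435 − 78)/462 = 17/22.
Then t = (-23) + 17/22·(88) = 45.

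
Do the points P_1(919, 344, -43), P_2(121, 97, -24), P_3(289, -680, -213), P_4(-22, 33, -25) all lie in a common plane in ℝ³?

Yes

With P_1 as base: P_1P_2 = (-798, -247, 19), P_1P_3 = (-630, -1024, -170), P_1P_4 = (-941, -311, 18).
P_1P_3 × P_1P_4 = (-71302, 171310, -767654).
P_1P_2 · (P_1P_3 × P_1P_4) = 0.
The scalar triple product vanishes, so the four points are coplanar.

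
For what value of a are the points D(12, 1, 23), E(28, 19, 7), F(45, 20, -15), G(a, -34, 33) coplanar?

Coplanarity ⇔ det[DE; DF; DG] = 0.
Expanding, this is linear in a: (-380)a + (-1140) = 0.
So a = -3.

-3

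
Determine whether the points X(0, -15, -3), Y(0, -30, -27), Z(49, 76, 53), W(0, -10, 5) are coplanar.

Yes

With X as base: XY = (0, -15, -24), XZ = (49, 91, 56), XW = (0, 5, 8).
XZ × XW = (448, -392, 245).
XY · (XZ × XW) = 0.
The scalar triple product vanishes, so the four points are coplanar.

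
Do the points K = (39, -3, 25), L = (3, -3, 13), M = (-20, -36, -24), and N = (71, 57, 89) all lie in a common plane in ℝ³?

With K as base: KL = (-36, 0, -12), KM = (-59, -33, -49), KN = (32, 60, 64).
KM × KN = (828, 2208, -2484).
KL · (KM × KN) = 0.
The scalar triple product vanishes, so the four points are coplanar.

Yes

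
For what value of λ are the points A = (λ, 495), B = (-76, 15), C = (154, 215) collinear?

Collinearity: (A − B) must be parallel to (C − B) = (230, 200).
Cross-multiplying the components: (λ − (-76))·(200) = (480)·(230).
Solving gives λ = 476.

476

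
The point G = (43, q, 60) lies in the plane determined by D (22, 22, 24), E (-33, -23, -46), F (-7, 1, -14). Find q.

Coplanarity requires DE · (DF × DG) = 0.
DE = (-55, -45, -70), DF = (-29, -21, -38); the triple product is linear in q with coefficient -60 and constant term 960.
Setting it to zero: q = 16.

16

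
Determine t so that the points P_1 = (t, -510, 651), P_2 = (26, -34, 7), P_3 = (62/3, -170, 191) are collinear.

22/3

Collinearity requires P_1P_2 × P_1P_3 = 0; each component is linear in t.
The y-component gives (184)t + (-4048/3) = 0, so t = 22/3.
The remaining components then also vanish.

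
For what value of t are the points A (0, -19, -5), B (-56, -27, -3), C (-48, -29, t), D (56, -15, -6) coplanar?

The points are coplanar iff AB · (AC × AD) = 0.
Expanding, this is linear in t: (-224)t + (-560) = 0.
So t = -5/2.

-5/2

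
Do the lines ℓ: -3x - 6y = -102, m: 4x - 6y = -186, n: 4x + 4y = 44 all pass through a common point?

Yes

The three lines meet at one point iff the augmented coefficient matrix [aᵢ bᵢ cᵢ] has rank < 3, i.e. its determinant vanishes.
Here the determinant is 0.
It vanishes, so the lines are concurrent at (-12, 23).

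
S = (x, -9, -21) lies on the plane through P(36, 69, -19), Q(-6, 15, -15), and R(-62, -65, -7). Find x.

-48

A normal to the plane is n = PQ × PR = (-112, 112, 336).
S lies in the plane iff n · PS = 0.
This gives (-112)x + (-5376) = 0, so x = -48.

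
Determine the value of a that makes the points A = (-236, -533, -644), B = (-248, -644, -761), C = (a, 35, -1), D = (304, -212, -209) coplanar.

Normal to plane ABD: n = (-10728, -57960, 56088); plane equation n·P = -2696184.
Requiring n·C = -2696184: (-10728)a + (-2084688) = -2696184.
So a = 57.

57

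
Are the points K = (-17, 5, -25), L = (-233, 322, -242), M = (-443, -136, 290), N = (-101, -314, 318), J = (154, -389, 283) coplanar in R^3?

No

The plane through K, L, M has normal n = KL × KM = (69258, 160482, 165498) and equation n·P = -4512426.
Checking the remaining points: n·N = -4758042, n·J = -4925832.
Since n·N = -4758042 ≠ -4512426, N is off the plane and the points are not all coplanar.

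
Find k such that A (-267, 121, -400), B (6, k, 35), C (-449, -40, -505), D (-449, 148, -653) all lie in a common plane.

Normal to plane ACD: n = (43568, -26936, -34216); plane equation n·P = -1205512.
Requiring n·B = -1205512: (-26936)k + (-936152) = -1205512.
So k = 10.

10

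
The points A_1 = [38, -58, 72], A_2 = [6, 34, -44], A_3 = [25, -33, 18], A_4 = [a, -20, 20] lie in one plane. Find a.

Coplanarity ⇔ det[A_1A_2; A_1A_3; A_1A_4] = 0.
Expanding, this is linear in a: (-2068)a + (49632) = 0.
So a = 24.

24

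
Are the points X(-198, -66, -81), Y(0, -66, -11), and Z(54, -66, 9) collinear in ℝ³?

XY = (198, 0, 70), XZ = (252, 0, 90).
XY × XZ = (0, -180, 0).
The cross product is nonzero, so the points do not lie on one line.

No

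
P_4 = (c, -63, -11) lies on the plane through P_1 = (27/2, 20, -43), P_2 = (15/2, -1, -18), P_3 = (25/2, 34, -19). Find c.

-2

A normal to the plane is n = P_1P_2 × P_1P_3 = (-854, 119, -105).
P_4 lies in the plane iff n · P_1P_4 = 0.
This gives (-854)c + (-1708) = 0, so c = -2.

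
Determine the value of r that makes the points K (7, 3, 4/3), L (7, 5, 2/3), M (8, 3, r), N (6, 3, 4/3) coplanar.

Normal to plane KLN: n = (0, 2/3, 2); plane equation n·P = 14/3.
Requiring n·M = 14/3: (2)r + (2) = 14/3.
So r = 4/3.

4/3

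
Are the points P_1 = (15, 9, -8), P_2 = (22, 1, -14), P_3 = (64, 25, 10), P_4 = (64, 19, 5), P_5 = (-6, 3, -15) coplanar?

Yes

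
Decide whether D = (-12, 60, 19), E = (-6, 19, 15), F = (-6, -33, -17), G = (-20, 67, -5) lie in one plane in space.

Yes

With D as base: DE = (6, -41, -4), DF = (6, -93, -36), DG = (-8, 7, -24).
DF × DG = (2484, 432, -702).
DE · (DF × DG) = 0.
The scalar triple product vanishes, so the four points are coplanar.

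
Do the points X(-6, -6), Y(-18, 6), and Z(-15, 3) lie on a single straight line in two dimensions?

XY = (-12, 12), XZ = (-9, 9).
Twice the signed area of △XYZ is (-12)(9) − (12)(-9) = 0.
The triangle is degenerate (zero area), so the points are collinear.

Yes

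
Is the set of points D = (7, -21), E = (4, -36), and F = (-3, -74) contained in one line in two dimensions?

DE = (-3, -15), DF = (-10, -53).
Twice the signed area of △DEF is (-3)(-53) − (-15)(-10) = 9.
The area is nonzero, so the three points are not collinear.

No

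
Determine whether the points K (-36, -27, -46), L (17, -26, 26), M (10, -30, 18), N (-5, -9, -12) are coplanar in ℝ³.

With K as base: KL = (53, 1, 72), KM = (46, -3, 64), KN = (31, 18, 34).
KM × KN = (-1254, 420, 921).
KL · (KM × KN) = 270.
Since 270 ≠ 0, the four points are not coplanar.

No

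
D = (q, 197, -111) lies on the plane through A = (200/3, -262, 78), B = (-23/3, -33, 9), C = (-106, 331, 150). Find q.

The plane through A, B, C has equation 57405x + 17266y − 4539z = -1050734.
Substituting D: (57405)q + (3905231) = -1050734, so q = -259/3.

-259/3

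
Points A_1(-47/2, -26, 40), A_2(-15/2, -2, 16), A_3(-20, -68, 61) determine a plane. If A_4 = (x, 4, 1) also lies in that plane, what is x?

A normal to the plane is n = A_1A_2 × A_1A_3 = (-504, -420, -756).
A_4 lies in the plane iff n · A_1A_4 = 0.
This gives (-504)x + (5040) = 0, so x = 10.

10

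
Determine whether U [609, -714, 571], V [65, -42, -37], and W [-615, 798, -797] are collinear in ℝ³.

UV = (-544, 672, -608), UW = (-1224, 1512, -1368).
Each component of UW is 9/4 times the corresponding component of UV, so UW = 9/4·UV and the points are collinear.

Yes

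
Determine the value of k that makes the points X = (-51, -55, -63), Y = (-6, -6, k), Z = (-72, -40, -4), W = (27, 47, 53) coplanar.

-17

The points are coplanar iff XY · (XZ × XW) = 0.
Expanding, this is linear in k: (-3312)k + (-56304) = 0.
So k = -17.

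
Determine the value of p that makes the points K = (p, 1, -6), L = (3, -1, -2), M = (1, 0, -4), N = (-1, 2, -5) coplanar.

Coplanarity ⇔ det[KL; KM; KN] = 0.
Expanding, this is linear in p: (-3)p + (-3) = 0.
So p = -1.

-1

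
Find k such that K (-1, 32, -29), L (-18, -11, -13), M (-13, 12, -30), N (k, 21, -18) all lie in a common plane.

-2

Coplanarity ⇔ det[KL; KM; KN] = 0.
Expanding, this is linear in k: (363)k + (726) = 0.
So k = -2.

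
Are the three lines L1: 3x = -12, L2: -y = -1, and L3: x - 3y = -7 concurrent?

Yes

Intersecting L1 and L2: solving the 2×2 system gives (x, y) = (-4, 1).
Substitute into L3: (1)(-4) + (-3)(1) = -7.
This equals -7, so (-4, 1) lies on all three lines and they are concurrent.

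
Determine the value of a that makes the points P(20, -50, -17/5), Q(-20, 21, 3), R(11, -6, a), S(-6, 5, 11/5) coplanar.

13/5

Normal to plane PQS: n = (228/5, 288/5, -354); plane equation n·X = -3822/5.
Requiring n·R = -3822/5: (-354)a + (156) = -3822/5.
So a = 13/5.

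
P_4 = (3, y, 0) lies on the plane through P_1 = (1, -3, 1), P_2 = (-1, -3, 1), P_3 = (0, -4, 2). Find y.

-2

The plane through P_1, P_2, P_3 has equation 2y + 2z = -4.
Substituting P_4: (2)y + (0) = -4, so y = -2.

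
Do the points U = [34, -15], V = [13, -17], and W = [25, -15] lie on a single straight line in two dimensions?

UV = (-21, -2), UW = (-9, 0).
det[UV; UW] = (-21)(0) − (-2)(-9) = -18.
The determinant is nonzero, so they are not collinear.

No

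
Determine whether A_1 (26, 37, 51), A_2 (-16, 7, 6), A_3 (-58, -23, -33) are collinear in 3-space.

No

A_1A_2 = (-42, -30, -45), A_1A_3 = (-84, -60, -84).
A_1A_2 × A_1A_3 = (-180, 252, 0).
The cross product is nonzero, so the points do not lie on one line.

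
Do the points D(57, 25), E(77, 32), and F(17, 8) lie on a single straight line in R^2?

DE = (20, 7), DF = (-40, -17).
Twice the signed area of △DEF is (20)(-17) − (7)(-40) = -60.
The area is nonzero, so the three points are not collinear.

No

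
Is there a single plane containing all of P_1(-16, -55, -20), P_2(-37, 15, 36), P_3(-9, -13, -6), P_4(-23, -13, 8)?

The four points are coplanar iff the 3×3 determinant with rows P_1P_2, P_1P_3, P_1P_4 is zero.
Rows: (-21, 70, 56), (7, 42, 14), (-7, 42, 28).
Expanding along the first row: (-21)(588) − (70)(294) + (56)(588) = 0.
Zero determinant ⇒ coplanar.

Yes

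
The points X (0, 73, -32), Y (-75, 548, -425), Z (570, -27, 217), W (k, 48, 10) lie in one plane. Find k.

Normal to plane XYZ: n = (78975, -205335, -263250); plane equation n·P = -6565455.
Requiring n·W = -6565455: (78975)k + (-12488580) = -6565455.
So k = 75.

75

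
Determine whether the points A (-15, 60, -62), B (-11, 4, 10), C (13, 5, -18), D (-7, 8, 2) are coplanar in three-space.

A normal to the plane through A, B, C is n = AB × AC = (1496, 1840, 1348).
The plane has equation n·P = 4384. For D: n·D = 6944.
6944 ≠ 4384, so D is off the plane.

No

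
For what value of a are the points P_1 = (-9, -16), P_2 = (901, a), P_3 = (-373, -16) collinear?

Collinearity: (P_2 − P_1) must be parallel to (P_3 − P_1) = (-364, 0).
Cross-multiplying the components: (a − (-16))·(-364) = (910)·(0).
Solving gives a = -16.

-16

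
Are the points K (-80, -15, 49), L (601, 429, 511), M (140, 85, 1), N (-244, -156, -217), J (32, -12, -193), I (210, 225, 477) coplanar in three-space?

Yes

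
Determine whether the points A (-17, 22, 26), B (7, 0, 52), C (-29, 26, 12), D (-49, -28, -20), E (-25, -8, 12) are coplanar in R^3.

The plane through A, B, C has normal n = AB × AC = (204, 24, -168) and equation n·P = -7308.
Checking the remaining points: n·D = -7308, n·E = -7308.
All equal -7308, so all 5 points lie in one plane.

Yes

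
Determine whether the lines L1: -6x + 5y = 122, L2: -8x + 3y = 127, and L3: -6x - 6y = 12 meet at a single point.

No

Intersecting L1 and L2: solving the 2×2 system gives (x, y) = (-269/22, 107/11).
Substitute into L3: (-6)(-269/22) + (-6)(107/11) = 15.
But L3 requires 12 ≠ 15, so the three lines have no common point.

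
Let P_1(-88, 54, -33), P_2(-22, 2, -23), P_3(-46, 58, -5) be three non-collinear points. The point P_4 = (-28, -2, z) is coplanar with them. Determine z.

-29

The plane through P_1, P_2, P_3 has equation −1496x − 1428y + 2448z = -26248.
Substituting P_4: (2448)z + (44744) = -26248, so z = -29.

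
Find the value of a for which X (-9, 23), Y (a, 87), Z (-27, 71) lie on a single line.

The three points are collinear iff det[XY; XZ] = 0.
This determinant is linear in a: (48)a + (1584) = 0, so a = -33.

-33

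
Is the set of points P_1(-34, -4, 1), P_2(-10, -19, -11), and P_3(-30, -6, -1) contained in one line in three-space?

P_1P_2 = (24, -15, -12), P_1P_3 = (4, -2, -2).
P_1P_2 × P_1P_3 = (6, 0, 12).
The cross product is nonzero, so the points do not lie on one line.

No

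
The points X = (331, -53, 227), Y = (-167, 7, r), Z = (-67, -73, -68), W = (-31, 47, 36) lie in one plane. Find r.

The points are coplanar iff XY · (XZ × XW) = 0.
Expanding, this is linear in r: (-47040)r + (-4068960) = 0.
So r = -173/2.

-173/2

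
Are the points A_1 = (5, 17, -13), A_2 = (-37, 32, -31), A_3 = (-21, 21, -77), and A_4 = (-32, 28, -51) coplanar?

Yes

With A_1 as base: A_1A_2 = (-42, 15, -18), A_1A_3 = (-26, 4, -64), A_1A_4 = (-37, 11, -38).
A_1A_3 × A_1A_4 = (552, 1380, -138).
A_1A_2 · (A_1A_3 × A_1A_4) = 0.
The scalar triple product vanishes, so the four points are coplanar.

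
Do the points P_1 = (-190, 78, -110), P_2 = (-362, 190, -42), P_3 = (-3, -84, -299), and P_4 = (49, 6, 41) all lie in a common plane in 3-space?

With P_1 as base: P_1P_2 = (-172, 112, 68), P_1P_3 = (187, -162, -189), P_1P_4 = (239, -72, 151).
P_1P_3 × P_1P_4 = (-38070, -73408, 25254).
P_1P_2 · (P_1P_3 × P_1P_4) = 43616.
Since 43616 ≠ 0, the four points are not coplanar.

No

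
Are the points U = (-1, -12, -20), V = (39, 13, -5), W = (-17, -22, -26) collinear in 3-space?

Yes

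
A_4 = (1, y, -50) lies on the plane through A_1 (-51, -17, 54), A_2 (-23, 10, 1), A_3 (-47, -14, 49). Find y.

35

The plane through A_1, A_2, A_3 has equation 24x − 72y − 24z = -1296.
Substituting A_4: (-72)y + (1224) = -1296, so y = 35.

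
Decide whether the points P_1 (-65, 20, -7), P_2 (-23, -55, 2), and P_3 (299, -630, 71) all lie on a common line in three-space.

Yes

P_1P_2 = (42, -75, 9), P_1P_3 = (364, -650, 78).
P_1P_2 × P_1P_3 = (0, 0, 0).
The cross product vanishes, so the three points are collinear.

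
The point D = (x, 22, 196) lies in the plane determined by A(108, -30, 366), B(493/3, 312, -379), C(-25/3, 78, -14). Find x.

64

A normal to the plane is n = AB × AC = (-49500, 108075, 45870).
D lies in the plane iff n · AD = 0.
This gives (-49500)x + (3168000) = 0, so x = 64.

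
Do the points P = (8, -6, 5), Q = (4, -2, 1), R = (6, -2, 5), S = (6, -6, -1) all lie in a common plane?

The four points are coplanar iff the 3×3 determinant with rows PQ, PR, PS is zero.
Rows: (-4, 4, -4), (-2, 4, 0), (-2, 0, -6).
Expanding along the first row: (-4)(-24) − (4)(12) + (-4)(8) = 16.
Nonzero ⇒ not coplanar.

No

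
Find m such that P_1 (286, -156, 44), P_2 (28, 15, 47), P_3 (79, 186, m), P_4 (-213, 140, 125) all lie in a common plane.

Coplanarity ⇔ det[P_1P_2; P_1P_3; P_1P_4] = 0.
Expanding, this is linear in m: (-8961)m + (-3557517) = 0.
So m = -397.

-397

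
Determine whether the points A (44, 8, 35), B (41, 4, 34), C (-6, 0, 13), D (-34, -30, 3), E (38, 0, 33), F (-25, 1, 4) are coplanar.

The plane through A, B, C has normal n = AB × AC = (80, -16, -176) and equation n·P = -2768.
Checking the remaining points: n·D = -2768, n·E = -2768, n·F = -2720.
Since n·F = -2720 ≠ -2768, F is off the plane and the points are not all coplanar.

No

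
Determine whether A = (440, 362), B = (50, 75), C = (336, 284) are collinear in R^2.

AB = (-390, -287), AC = (-104, -78).
Twice the signed area of △ABC is (-390)(-78) − (-287)(-104) = 572.
The area is nonzero, so the three points are not collinear.

No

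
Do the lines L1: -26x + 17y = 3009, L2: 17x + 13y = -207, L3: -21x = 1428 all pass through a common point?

Yes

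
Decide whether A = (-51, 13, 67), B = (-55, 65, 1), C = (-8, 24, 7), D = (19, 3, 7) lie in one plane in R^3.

Yes

With A as base: AB = (-4, 52, -66), AC = (43, 11, -60), AD = (70, -10, -60).
AC × AD = (-1260, -1620, -1200).
AB · (AC × AD) = 0.
The scalar triple product vanishes, so the four points are coplanar.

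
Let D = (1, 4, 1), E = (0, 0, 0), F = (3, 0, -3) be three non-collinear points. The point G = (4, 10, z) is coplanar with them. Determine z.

1

The plane through D, E, F has equation 12x − 6y + 12z = 0.
Substituting G: (12)z + (-12) = 0, so z = 1.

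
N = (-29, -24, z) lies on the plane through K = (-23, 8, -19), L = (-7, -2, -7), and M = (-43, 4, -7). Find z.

Coplanarity requires KL · (KM × KN) = 0.
KL = (16, -10, 12), KM = (-20, -4, 12); the triple product is linear in z with coefficient -264 and constant term 9240.
Setting it to zero: z = 35.

35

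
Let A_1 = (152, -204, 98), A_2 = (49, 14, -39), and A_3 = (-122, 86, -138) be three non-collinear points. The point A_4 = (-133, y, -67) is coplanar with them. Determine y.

-84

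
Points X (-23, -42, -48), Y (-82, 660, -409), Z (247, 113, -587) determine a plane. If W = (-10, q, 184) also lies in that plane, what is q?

Coplanarity requires XY · (XZ × XW) = 0.
XY = (-59, 702, -361), XZ = (270, 155, -539); the triple product is linear in q with coefficient -129271 and constant term -55715801.
Setting it to zero: q = -431.

-431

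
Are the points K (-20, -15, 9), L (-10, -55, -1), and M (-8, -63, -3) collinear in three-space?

Yes

KL = (10, -40, -10), KM = (12, -48, -12).
KL × KM = (0, 0, 0).
The cross product vanishes, so the three points are collinear.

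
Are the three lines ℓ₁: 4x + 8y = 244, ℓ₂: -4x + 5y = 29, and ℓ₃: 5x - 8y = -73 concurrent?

Yes

Lines aᵢx + bᵢy = cᵢ with pairwise distinct directions are concurrent exactly when det[aᵢ bᵢ cᵢ] = 0.
Here the determinant is 0.
It vanishes, so the lines are concurrent at (19, 21).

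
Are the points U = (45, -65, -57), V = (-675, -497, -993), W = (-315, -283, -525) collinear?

No

UV = (-720, -432, -936), UW = (-360, -218, -468).
Comparing components 2 and 3: (-432)(-468) − (-936)(-218) = -1872 ≠ 0, so UV and UW are not parallel and the points are not collinear.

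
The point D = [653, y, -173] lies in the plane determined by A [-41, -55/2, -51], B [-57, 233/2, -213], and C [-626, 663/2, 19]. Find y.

-843/2

A normal to the plane is n = AB × AC = (68238, 95890, 78496).
D lies in the plane iff n · AD = 0.
This gives (95890)y + (40417635) = 0, so y = -843/2.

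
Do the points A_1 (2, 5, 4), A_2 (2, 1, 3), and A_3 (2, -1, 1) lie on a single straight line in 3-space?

No

A_1A_2 = (0, -4, -1), A_1A_3 = (0, -6, -3).
A_1A_2 × A_1A_3 = (6, 0, 0).
The cross product is nonzero, so the points do not lie on one line.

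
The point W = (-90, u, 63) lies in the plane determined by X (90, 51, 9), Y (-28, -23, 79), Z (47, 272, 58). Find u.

A normal to the plane is n = XY × XZ = (-19096, 2772, -29260).
W lies in the plane iff n · XW = 0.
This gives (2772)u + (1715868) = 0, so u = -619.

-619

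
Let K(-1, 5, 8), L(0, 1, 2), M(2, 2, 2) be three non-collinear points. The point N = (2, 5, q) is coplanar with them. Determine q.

Coplanarity requires KL · (KM × KN) = 0.
KL = (1, -4, -6), KM = (3, -3, -6); the triple product is linear in q with coefficient 9 and constant term -54.
Setting it to zero: q = 6.

6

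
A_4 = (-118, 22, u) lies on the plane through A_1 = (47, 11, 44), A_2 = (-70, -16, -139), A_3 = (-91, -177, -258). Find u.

Coplanarity requires A_1A_2 · (A_1A_3 × A_1A_4) = 0.
A_1A_2 = (-117, -27, -183), A_1A_3 = (-138, -188, -302); the triple product is linear in u with coefficient 18270 and constant term 3416490.
Setting it to zero: u = -187.

-187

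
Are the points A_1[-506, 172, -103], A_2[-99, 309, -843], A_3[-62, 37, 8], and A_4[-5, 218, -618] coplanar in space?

Yes

The four points are coplanar iff the 3×3 determinant with rows A_1A_2, A_1A_3, A_1A_4 is zero.
Rows: (407, 137, -740), (444, -135, 111), (501, 46, -515).
Expanding along the first row: (407)(64419) − (137)(-284271) + (-740)(88059) = 0.
Zero determinant ⇒ coplanar.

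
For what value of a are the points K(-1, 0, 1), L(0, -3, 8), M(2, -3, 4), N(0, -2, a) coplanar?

5

The points are coplanar iff KL · (KM × KN) = 0.
Expanding, this is linear in a: (6)a + (-30) = 0.
So a = 5.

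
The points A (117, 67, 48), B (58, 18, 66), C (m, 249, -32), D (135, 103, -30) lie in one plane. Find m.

The points are coplanar iff AB · (AC × AD) = 0.
Expanding, this is linear in m: (-3174)m + (1050594) = 0.
So m = 331.

331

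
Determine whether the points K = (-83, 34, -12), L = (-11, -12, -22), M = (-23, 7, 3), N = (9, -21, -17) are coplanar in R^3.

A normal to the plane through K, L, M is n = KL × KM = (-960, -1680, 816).
The plane has equation n·P = 12768. For N: n·N = 12768.
Equal, so N lies in the plane and all four are coplanar.

Yes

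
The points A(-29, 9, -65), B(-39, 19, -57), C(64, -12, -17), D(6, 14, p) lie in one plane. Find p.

Coplanarity ⇔ det[AB; AC; AD] = 0.
Expanding, this is linear in p: (-720)p + (-18000) = 0.
So p = -25.

-25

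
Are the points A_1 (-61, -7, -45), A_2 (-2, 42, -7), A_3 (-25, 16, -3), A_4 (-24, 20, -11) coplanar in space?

Yes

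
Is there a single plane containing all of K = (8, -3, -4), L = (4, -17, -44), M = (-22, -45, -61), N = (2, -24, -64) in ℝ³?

The four points are coplanar iff the 3×3 determinant with rows KL, KM, KN is zero.
Rows: (-4, -14, -40), (-30, -42, -57), (-6, -21, -60).
Expanding along the first row: (-4)(1323) − (-14)(1458) + (-40)(378) = 0.
Zero determinant ⇒ coplanar.

Yes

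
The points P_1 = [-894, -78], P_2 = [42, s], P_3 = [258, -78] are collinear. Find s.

-78

The three points are collinear iff det[P_1P_2; P_1P_3] = 0.
This determinant is linear in s: (-1152)s + (-89856) = 0, so s = -78.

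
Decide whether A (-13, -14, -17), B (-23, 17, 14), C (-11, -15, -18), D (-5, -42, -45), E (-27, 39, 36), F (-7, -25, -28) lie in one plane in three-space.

The plane through A, B, C has normal n = AB × AC = (0, 52, -52) and equation n·P = 156.
Checking the remaining points: n·D = 156, n·E = 156, n·F = 156.
All equal 156, so all 6 points lie in one plane.

Yes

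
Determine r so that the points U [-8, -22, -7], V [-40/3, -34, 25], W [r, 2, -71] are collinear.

Direction UV = (-16/3, -12, 32). From the y-coordinate of W, the parameter along the line is τ = (2 − (-22))/(-12) = -2.
Then r = (-8) + (-2)·(-16/3) = 8/3.

8/3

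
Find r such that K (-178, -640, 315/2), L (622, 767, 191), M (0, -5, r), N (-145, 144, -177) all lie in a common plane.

16

Normal to plane KLN: n = (-993811/2, 537411/2, 580769); plane equation n·P = 15897553/2.
Requiring n·M = 15897553/2: (580769)r + (-2687055/2) = 15897553/2.
So r = 16.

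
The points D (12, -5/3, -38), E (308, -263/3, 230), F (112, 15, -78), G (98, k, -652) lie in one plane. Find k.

Coplanarity ⇔ det[DE; DF; DG] = 0.
Expanding, this is linear in k: (38640)k + (-8333360) = 0.
So k = 647/3.

647/3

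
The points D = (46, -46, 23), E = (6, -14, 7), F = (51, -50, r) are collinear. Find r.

25

Direction DE = (-40, 32, -16). From the x-coordinate of F, the parameter along the line is τ = (51 − 46)/(-40) = -1/8.
Then r = 23 + (-1/8)·(-16) = 25.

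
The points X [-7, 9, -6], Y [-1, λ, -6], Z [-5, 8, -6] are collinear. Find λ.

6

Direction XZ = (2, -1, 0). From the x-coordinate of Y, the parameter along the line is τ = (-1 − (-7))/2 = 3.
Then λ = 9 + 3·(-1) = 6.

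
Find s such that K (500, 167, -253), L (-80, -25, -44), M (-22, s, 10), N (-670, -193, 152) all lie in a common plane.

-129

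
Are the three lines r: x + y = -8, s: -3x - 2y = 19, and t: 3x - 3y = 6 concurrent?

Yes

Intersecting r and s: solving the 2×2 system gives (x, y) = (-3, -5).
Substitute into t: (3)(-3) + (-3)(-5) = 6.
This equals 6, so (-3, -5) lies on all three lines and they are concurrent.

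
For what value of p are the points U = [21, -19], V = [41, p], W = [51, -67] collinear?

-51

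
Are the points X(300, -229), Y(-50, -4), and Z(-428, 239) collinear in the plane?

Yes

XY = (-350, 225), XZ = (-728, 468).
det[XY; XZ] = (-350)(468) − (225)(-728) = 0.
The determinant is zero, so the points are collinear.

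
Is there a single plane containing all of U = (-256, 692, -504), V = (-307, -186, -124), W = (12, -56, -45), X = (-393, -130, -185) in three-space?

No

A normal to the plane through U, V, W is n = UV × UW = (-118762, 125249, 273452).
The plane has equation n·P = -20744428. For X: n·X = -20197524.
-20197524 ≠ -20744428, so X is off the plane.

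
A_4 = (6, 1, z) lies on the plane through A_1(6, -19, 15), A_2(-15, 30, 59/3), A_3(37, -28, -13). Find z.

25/3

A normal to the plane is n = A_1A_2 × A_1A_3 = (-1330, -1330/3, -1330).
A_4 lies in the plane iff n · A_1A_4 = 0.
This gives (-1330)z + (33250/3) = 0, so z = 25/3.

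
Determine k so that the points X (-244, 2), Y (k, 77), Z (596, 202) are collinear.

71

The three points are collinear iff det[XY; XZ] = 0.
This determinant is linear in k: (200)k + (-14200) = 0, so k = 71.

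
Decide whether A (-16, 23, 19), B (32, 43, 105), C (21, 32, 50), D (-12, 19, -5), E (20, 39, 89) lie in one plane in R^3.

Yes

The plane through A, B, C has normal n = AB × AC = (-154, 1694, -308) and equation n·P = 35574.
Checking the remaining points: n·D = 35574, n·E = 35574.
All equal 35574, so all 5 points lie in one plane.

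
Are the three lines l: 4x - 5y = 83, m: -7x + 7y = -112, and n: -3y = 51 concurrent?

No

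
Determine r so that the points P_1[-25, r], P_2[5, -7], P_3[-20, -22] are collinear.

Collinearity: (P_1 − P_2) must be parallel to (P_3 − P_2) = (-25, -15).
Cross-multiplying the components: (r − (-7))·(-25) = (-30)·(-15).
Solving gives r = -25.

-25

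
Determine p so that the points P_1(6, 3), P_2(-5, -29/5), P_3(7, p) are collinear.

19/5

The three points are collinear iff det[P_1P_2; P_1P_3] = 0.
This determinant is linear in p: (-11)p + (209/5) = 0, so p = 19/5.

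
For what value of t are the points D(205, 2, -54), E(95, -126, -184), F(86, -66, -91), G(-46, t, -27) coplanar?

-70

The points are coplanar iff DE · (DF × DG) = 0.
Expanding, this is linear in t: (11400)t + (798000) = 0.
So t = -70.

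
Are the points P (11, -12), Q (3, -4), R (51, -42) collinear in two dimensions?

PQ = (-8, 8), PR = (40, -30).
det[PQ; PR] = (-8)(-30) − (8)(40) = -80.
The determinant is nonzero, so they are not collinear.

No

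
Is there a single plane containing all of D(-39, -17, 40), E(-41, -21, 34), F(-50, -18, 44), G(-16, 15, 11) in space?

With D as base: DE = (-2, -4, -6), DF = (-11, -1, 4), DG = (23, 32, -29).
DF × DG = (-99, -227, -329).
DE · (DF × DG) = 3080.
Since 3080 ≠ 0, the four points are not coplanar.

No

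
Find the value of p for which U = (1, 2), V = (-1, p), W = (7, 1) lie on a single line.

7/3

Collinearity: (V − U) must be parallel to (W − U) = (6, -1).
Cross-multiplying the components: (p − 2)·(6) = (-2)·(-1).
Solving gives p = 7/3.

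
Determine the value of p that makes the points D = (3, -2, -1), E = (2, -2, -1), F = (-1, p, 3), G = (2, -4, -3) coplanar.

Normal to plane DEG: n = (0, -2, 2); plane equation n·P = 2.
Requiring n·F = 2: (-2)p + (6) = 2.
So p = 2.

2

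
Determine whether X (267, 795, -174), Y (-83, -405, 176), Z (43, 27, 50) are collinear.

Yes

XY = (-350, -1200, 350), XZ = (-224, -768, 224).
XY × XZ = (0, 0, 0).
The cross product vanishes, so the three points are collinear.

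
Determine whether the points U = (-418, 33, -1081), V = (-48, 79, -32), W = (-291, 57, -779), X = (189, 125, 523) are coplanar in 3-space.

Yes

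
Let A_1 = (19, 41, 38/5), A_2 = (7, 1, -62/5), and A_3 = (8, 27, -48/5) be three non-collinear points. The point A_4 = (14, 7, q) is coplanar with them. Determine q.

-8/5

Coplanarity requires A_1A_2 · (A_1A_3 × A_1A_4) = 0.
A_1A_2 = (-12, -40, -20), A_1A_3 = (-11, -14, -86/5); the triple product is linear in q with coefficient -272 and constant term -2176/5.
Setting it to zero: q = -8/5.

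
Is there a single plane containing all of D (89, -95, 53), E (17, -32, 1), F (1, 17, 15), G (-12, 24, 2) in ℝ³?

No

With D as base: DE = (-72, 63, -52), DF = (-88, 112, -38), DG = (-101, 119, -51).
DF × DG = (-1190, -650, 840).
DE · (DF × DG) = 1050.
Since 1050 ≠ 0, the four points are not coplanar.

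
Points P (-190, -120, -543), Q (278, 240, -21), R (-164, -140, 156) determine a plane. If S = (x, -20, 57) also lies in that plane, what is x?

-55/2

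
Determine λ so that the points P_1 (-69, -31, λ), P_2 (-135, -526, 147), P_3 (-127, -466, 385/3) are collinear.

Collinearity requires P_1P_2 × P_1P_3 = 0; each component is linear in λ.
The x-component gives (60)λ + (420) = 0, so λ = -7.
The remaining components then also vanish.

-7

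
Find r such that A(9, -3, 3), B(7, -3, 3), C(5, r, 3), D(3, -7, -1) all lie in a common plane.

-3

Coplanarity ⇔ det[AB; AC; AD] = 0.
Expanding, this is linear in r: (8)r + (24) = 0.
So r = -3.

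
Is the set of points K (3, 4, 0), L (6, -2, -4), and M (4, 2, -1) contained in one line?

KL = (3, -6, -4), KM = (1, -2, -1).
Comparing components 2 and 3: (-6)(-1) − (-4)(-2) = -2 ≠ 0, so KL and KM are not parallel and the points are not collinear.

No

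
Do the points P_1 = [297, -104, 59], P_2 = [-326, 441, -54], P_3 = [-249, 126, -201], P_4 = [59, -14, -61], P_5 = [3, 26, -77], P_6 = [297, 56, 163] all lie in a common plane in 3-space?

The plane through P_1, P_2, P_3 has normal n = P_1P_2 × P_1P_3 = (-115710, -100282, 154280) and equation n·P = -14834022.
Checking the remaining points: n·P_4 = -14834022, n·P_5 = -14834022, n·P_6 = -14834022.
All equal -14834022, so all 6 points lie in one plane.

Yes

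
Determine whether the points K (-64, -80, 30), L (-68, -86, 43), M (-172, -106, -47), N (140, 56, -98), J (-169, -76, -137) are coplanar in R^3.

Yes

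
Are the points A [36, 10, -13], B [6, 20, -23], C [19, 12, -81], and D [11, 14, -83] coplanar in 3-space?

A normal to the plane through A, B, C is n = AB × AC = (-660, -1870, 110).
The plane has equation n·P = -43890. For D: n·D = -42570.
-42570 ≠ -43890, so D is off the plane.

No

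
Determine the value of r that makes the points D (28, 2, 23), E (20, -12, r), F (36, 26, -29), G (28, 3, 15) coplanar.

Coplanarity ⇔ det[DE; DF; DG] = 0.
Expanding, this is linear in r: (8)r + (40) = 0.
So r = -5.

-5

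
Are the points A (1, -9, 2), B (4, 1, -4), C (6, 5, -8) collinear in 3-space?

No

AB = (3, 10, -6), AC = (5, 14, -10).
Comparing components 2 and 3: (10)(-10) − (-6)(14) = -16 ≠ 0, so AB and AC are not parallel and the points are not collinear.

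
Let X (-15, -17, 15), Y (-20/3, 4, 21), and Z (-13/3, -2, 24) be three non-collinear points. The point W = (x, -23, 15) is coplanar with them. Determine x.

-47/3

Coplanarity requires XY · (XZ × XW) = 0.
XY = (25/3, 21, 6), XZ = (32/3, 15, 9); the triple product is linear in x with coefficient 99 and constant term 1551.
Setting it to zero: x = -47/3.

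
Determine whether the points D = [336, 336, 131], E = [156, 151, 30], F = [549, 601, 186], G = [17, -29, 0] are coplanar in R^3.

The four points are coplanar iff the 3×3 determinant with rows DE, DF, DG is zero.
Rows: (-180, -185, -101), (213, 265, 55), (-319, -365, -131).
Expanding along the first row: (-180)(-14640) − (-185)(-10358) + (-101)(6790) = 33180.
Nonzero ⇒ not coplanar.

No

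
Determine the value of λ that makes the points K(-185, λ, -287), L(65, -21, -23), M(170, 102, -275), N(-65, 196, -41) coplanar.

653

The points are coplanar iff KL · (KM × KN) = 0.
Expanding, this is linear in λ: (-34650)λ + (22626450) = 0.
So λ = 653.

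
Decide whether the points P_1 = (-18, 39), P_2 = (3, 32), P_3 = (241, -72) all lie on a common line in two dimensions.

P_1P_2 = (21, -7), P_1P_3 = (259, -111).
Twice the signed area of △P_1P_2P_3 is (21)(-111) − (-7)(259) = -518.
The area is nonzero, so the three points are not collinear.

No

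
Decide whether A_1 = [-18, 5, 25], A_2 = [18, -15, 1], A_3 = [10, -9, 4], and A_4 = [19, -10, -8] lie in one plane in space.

Yes

With A_1 as base: A_1A_2 = (36, -20, -24), A_1A_3 = (28, -14, -21), A_1A_4 = (37, -15, -33).
A_1A_3 × A_1A_4 = (147, 147, 98).
A_1A_2 · (A_1A_3 × A_1A_4) = 0.
The scalar triple product vanishes, so the four points are coplanar.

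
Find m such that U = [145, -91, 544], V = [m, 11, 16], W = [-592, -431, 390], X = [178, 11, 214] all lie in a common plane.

79

Normal to plane UWX: n = (127908, -248292, -63954); plane equation n·P = 6350256.
Requiring n·V = 6350256: (127908)m + (-3754476) = 6350256.
So m = 79.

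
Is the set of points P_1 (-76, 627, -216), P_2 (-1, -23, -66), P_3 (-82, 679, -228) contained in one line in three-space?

Yes

P_1P_2 = (75, -650, 150), P_1P_3 = (-6, 52, -12).
P_1P_2 × P_1P_3 = (0, 0, 0).
The cross product vanishes, so the three points are collinear.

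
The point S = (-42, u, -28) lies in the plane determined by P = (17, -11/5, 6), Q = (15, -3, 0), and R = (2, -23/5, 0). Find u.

-63/5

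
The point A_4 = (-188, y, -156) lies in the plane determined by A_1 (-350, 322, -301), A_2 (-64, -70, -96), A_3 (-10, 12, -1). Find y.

180

A normal to the plane is n = A_1A_2 × A_1A_3 = (-54050, -16100, 44620).
A_4 lies in the plane iff n · A_1A_4 = 0.
This gives (-16100)y + (2898000) = 0, so y = 180.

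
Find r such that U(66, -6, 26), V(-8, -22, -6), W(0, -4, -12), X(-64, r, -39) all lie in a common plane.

Normal to plane UVW: n = (672, -700, -1204); plane equation n·P = 17248.
Requiring n·X = 17248: (-700)r + (3948) = 17248.
So r = -19.

-19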